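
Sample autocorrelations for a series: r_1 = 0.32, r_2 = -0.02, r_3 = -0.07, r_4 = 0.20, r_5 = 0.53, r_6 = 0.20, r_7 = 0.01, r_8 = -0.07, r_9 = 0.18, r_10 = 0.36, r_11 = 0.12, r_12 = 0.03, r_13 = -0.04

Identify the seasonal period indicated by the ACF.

The largest autocorrelation is r_5 = 0.53, with a weaker echo at lag 10 (0.36); the remaining lags stay at or below 0.32.
The dominant spike at lag 5 indicates a seasonal period of 5.

5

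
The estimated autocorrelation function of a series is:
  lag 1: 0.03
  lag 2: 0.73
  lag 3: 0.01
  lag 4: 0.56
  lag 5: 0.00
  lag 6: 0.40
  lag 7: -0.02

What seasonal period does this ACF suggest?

2

The largest autocorrelation is r_2 = 0.73, with weaker echoes at lags 4 (0.56) and 6 (0.40); the remaining lags stay at or below 0.03.
The dominant spike at lag 2 indicates a seasonal period of 2.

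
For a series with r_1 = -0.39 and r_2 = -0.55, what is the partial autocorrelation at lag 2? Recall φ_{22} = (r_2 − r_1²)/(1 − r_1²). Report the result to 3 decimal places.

-0.828

φ_{22} = (r_2 − r_1²) / (1 − r_1²)
r_1² = (-0.39)² = 0.1521
Numerator = -0.55 − 0.1521 = -0.7021; denominator = 1 − 0.1521 = 0.8479
φ_{22} = -0.7021 / 0.8479 = -0.828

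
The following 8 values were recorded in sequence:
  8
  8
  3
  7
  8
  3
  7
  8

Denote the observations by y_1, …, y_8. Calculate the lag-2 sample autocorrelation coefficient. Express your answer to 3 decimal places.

Mean ȳ = (8 + 8 + 3 + 7 + 8 + 3 + 7 + 8)/8 = 6.5000
Σ(y_t−ȳ)(y_{t+2}−ȳ) = (-5.2500) + (0.7500) + (-5.2500) + (-1.7500) + (0.7500) + (-5.2500) = -16.0000
Denominator Σ(y_t−ȳ)² = 34.0000
r_2 = -16.0000 / 34.0000 = -0.471

-0.471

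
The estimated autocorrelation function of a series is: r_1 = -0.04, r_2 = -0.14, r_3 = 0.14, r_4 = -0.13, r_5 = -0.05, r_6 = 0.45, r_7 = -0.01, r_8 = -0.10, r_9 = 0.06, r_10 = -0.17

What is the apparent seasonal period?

The largest autocorrelation is r_6 = 0.45; the remaining lags stay at or below 0.14.
The dominant spike at lag 6 indicates a seasonal period of 6.

6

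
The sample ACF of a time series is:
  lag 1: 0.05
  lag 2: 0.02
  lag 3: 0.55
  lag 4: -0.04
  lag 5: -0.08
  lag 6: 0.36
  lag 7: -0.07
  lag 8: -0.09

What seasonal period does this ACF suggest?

The largest autocorrelation is r_3 = 0.55, with a weaker echo at lag 6 (0.36); the remaining lags stay at or below 0.05.
The dominant spike at lag 3 indicates a seasonal period of 3.

3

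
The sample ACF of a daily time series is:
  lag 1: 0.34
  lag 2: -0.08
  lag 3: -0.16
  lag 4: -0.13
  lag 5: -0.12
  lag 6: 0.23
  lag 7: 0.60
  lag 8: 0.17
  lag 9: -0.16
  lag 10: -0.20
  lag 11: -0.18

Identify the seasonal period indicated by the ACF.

The largest autocorrelation is r_7 = 0.60; the remaining lags stay at or below 0.34.
The dominant spike at lag 7 indicates a seasonal period of 7.

7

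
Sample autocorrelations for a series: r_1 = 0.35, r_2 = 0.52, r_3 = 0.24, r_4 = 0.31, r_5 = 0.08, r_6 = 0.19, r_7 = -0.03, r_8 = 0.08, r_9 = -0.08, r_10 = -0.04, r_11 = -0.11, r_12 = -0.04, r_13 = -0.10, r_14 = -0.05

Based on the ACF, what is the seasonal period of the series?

2

The largest autocorrelation is r_2 = 0.52; the remaining lags stay at or below 0.35.
The dominant spike at lag 2 indicates a seasonal period of 2.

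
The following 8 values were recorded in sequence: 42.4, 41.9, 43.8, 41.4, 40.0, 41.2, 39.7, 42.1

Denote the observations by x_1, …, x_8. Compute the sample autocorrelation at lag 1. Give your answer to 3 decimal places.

Mean x̄ = (42.4 + 41.9 + 43.8 + 41.4 + 40.0 + 41.2 + 39.7 + 42.1)/8 = 41.5625
Deviations from mean: 0.8375, 0.3375, 2.2375, -0.1625, -1.5625, -0.3625, -1.8625, 0.5375
Σ(x_t−x̄)(x_{t+1}−x̄) = (0.2827) + (0.7552) + (-0.3636) + (0.2539) + (0.5664) + (0.6752) + (-1.0011) = 1.1686
Denominator Σ(x_t−x̄)² = 12.1788
r_1 = 1.1686 / 12.1788 = 0.096

0.096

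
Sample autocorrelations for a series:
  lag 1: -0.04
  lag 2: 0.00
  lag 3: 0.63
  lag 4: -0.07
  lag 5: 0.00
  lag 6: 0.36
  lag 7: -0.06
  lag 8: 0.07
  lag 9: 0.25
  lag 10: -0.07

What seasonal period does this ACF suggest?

The largest autocorrelation is r_3 = 0.63, with weaker echoes at lags 6 (0.36) and 9 (0.25); the remaining lags stay at or below 0.07.
The dominant spike at lag 3 indicates a seasonal period of 3.

3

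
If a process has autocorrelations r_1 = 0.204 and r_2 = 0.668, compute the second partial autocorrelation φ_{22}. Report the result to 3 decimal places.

φ_{22} = (r_2 − r_1²) / (1 − r_1²)
r_1² = (0.204)² = 0.041616
Numerator = 0.668 − 0.0416 = 0.6264; denominator = 1 − 0.0416 = 0.9584
φ_{22} = 0.6264 / 0.9584 = 0.654

0.654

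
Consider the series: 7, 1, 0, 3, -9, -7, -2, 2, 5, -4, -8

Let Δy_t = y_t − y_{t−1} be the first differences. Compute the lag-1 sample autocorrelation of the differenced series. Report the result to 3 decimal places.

-0.049

First differences Δy: -6, -1, 3, -12, 2, 5, 4, 3, -9, -4
Mean of differences = -1.5000
Numerator Σ(Δy_t−Δȳ)(Δy_{t+1}−Δȳ) = -15.7500
Denominator Σ(Δy_t−Δȳ)² = 318.5000
r_1(Δy) = -15.7500 / 318.5000 = -0.049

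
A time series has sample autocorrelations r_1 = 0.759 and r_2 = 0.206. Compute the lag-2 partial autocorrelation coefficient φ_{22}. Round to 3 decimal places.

-0.873

φ_{22} = (r_2 − r_1²) / (1 − r_1²)
r_1² = (0.759)² = 0.576081
Numerator = 0.206 − 0.5761 = -0.3701; denominator = 1 − 0.5761 = 0.4239
φ_{22} = -0.3701 / 0.4239 = -0.873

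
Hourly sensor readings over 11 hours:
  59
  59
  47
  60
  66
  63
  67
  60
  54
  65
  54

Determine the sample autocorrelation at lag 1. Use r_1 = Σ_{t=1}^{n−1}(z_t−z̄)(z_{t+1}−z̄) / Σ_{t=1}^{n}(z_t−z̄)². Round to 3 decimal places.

-0.019

Mean z̄ = (59 + 59 + 47 + 60 + 66 + 63 + 67 + 60 + 54 + 65 + 54)/11 = 59.4545
Numerator Σ_{t=1}^{10}(z_t−z̄)(z_{t+1}−z̄) = -6.7521
Denominator Σ(z_t−z̄)² = 358.7273
r_1 = -6.7521 / 358.7273 = -0.019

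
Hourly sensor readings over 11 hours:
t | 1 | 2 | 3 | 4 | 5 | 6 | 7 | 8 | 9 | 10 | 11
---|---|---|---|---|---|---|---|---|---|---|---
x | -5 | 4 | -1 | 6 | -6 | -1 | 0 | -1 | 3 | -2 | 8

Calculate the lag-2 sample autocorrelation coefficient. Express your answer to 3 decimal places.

0.291

Mean x̄ = (-5 + 4 − 1 + 6 − 6 − 1 + 0 − 1 + 3 − 2 + 8)/11 = 0.4545
Numerator Σ_{t=1}^{9}(x_t−x̄)(x_{t+2}−x̄) = 55.5868
Denominator Σ(x_t−x̄)² = 190.7273
r_2 = 55.5868 / 190.7273 = 0.291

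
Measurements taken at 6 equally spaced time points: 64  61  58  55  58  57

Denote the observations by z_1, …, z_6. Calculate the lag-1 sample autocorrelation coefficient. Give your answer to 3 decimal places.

Mean z̄ = (64 + 61 + 58 + 55 + 58 + 57)/6 = 58.8333
Deviations from mean: 5.1667, 2.1667, -0.8333, -3.8333, -0.8333, -1.8333
Σ(z_t−z̄)(z_{t+1}−z̄) = (11.1944) + (-1.8056) + (3.1944) + (3.1944) + (1.5278) = 17.3056
Denominator Σ(z_t−z̄)² = 50.8333
r_1 = 17.3056 / 50.8333 = 0.340

0.340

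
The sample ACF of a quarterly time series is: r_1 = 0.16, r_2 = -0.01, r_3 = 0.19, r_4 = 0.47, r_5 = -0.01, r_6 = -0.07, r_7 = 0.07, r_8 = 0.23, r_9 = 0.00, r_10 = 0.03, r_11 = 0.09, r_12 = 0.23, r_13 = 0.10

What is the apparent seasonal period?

The largest autocorrelation is r_4 = 0.47, with weaker echoes at lags 8 (0.23) and 12 (0.23); the remaining lags stay at or below 0.19.
The dominant spike at lag 4 indicates a seasonal period of 4.

4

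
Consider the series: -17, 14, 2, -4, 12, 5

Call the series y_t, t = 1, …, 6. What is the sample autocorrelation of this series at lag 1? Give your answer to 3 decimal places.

Mean ȳ = (-17 + 14 + 2 − 4 + 12 + 5)/6 = 2.0000
Deviations from mean: -19.0000, 12.0000, 0.0000, -6.0000, 10.0000, 3.0000
Σ(y_t−ȳ)(y_{t+1}−ȳ) = (-228.0000) + (0.0000) + (0.0000) + (-60.0000) + (30.0000) = -258.0000
Denominator Σ(y_t−ȳ)² = 650.0000
r_1 = -258.0000 / 650.0000 = -0.397

-0.397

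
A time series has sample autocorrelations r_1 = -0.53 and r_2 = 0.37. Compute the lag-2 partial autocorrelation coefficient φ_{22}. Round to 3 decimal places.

0.124

φ_{22} = (r_2 − r_1²) / (1 − r_1²)
r_1² = (-0.53)² = 0.2809
Numerator = 0.37 − 0.2809 = 0.0891; denominator = 1 − 0.2809 = 0.7191
φ_{22} = 0.0891 / 0.7191 = 0.124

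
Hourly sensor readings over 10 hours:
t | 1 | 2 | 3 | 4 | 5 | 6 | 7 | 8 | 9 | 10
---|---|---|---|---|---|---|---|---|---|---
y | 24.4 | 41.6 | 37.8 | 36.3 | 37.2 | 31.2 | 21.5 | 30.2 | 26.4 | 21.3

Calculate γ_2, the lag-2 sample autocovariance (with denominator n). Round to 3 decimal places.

4.855

Mean ȳ = (24.4 + 41.6 + 37.8 + 36.3 + 37.2 + 31.2 + 21.5 + 30.2 + 26.4 + 21.3)/10 = 30.7900
Σ_{t=1}^{8}(y_t−ȳ)(y_{t+2}−ȳ) = 48.5538
γ_2 = 48.5538 / 10 = 4.855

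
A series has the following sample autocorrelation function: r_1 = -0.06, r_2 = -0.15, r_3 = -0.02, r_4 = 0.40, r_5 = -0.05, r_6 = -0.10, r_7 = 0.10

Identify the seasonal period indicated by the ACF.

The largest autocorrelation is r_4 = 0.40; the remaining lags stay at or below 0.10.
The dominant spike at lag 4 indicates a seasonal period of 4.

4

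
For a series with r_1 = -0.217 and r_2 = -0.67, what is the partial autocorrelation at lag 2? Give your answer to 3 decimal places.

-0.753

φ_{22} = (r_2 − r_1²) / (1 − r_1²)
r_1² = (-0.217)² = 0.047089
Numerator = -0.67 − 0.0471 = -0.7171; denominator = 1 − 0.0471 = 0.9529
φ_{22} = -0.7171 / 0.9529 = -0.753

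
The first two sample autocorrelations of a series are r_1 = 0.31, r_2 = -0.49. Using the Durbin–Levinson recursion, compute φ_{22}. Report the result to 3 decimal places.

φ_{22} = (r_2 − r_1²) / (1 − r_1²)
r_1² = (0.31)² = 0.0961
Numerator = -0.49 − 0.0961 = -0.5861; denominator = 1 − 0.0961 = 0.9039
φ_{22} = -0.5861 / 0.9039 = -0.648

-0.648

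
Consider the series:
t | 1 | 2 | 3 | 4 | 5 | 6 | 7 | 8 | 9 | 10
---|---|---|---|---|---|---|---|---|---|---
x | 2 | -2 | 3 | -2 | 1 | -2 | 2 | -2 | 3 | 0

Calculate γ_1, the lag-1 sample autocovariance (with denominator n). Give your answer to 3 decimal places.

Mean x̄ = (2 − 2 + 3 − 2 + 1 − 2 + 2 − 2 + 3 + 0)/10 = 0.3000
Σ_{t=1}^{9}(x_t−x̄)(x_{t+1}−x̄) = -34.3900
γ_1 = -34.3900 / 10 = -3.439

-3.439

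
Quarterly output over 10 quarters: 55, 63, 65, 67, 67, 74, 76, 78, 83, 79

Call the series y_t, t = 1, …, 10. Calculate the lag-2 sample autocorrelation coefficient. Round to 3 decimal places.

0.379

Mean ȳ = (55 + 63 + 65 + 67 + 67 + 74 + 76 + 78 + 83 + 79)/10 = 70.7000
Numerator Σ_{t=1}^{8}(y_t−ȳ)(y_{t+2}−ȳ) = 257.1200
Denominator Σ(y_t−ȳ)² = 678.1000
r_2 = 257.1200 / 678.1000 = 0.379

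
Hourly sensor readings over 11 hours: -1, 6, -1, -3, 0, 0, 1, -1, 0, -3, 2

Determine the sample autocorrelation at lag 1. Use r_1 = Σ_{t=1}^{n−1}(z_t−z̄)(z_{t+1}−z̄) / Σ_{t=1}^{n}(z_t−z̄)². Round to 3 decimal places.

-0.258

Mean z̄ = (-1 + 6 − 1 − 3 + 0 + 0 + 1 − 1 + 0 − 3 + 2)/11 = 0.0000
Numerator Σ_{t=1}^{10}(z_t−z̄)(z_{t+1}−z̄) = -16.0000
Denominator Σ(z_t−z̄)² = 62.0000
r_1 = -16.0000 / 62.0000 = -0.258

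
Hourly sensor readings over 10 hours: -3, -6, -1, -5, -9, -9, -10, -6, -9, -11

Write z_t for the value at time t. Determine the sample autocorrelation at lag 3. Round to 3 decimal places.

Mean z̄ = (-3 − 6 − 1 − 5 − 9 − 9 − 10 − 6 − 9 − 11)/10 = -6.9000
Numerator Σ_{t=1}^{7}(z_t−z̄)(z_{t+3}−z̄) = 2.4700
Denominator Σ(z_t−z̄)² = 94.9000
r_3 = 2.4700 / 94.9000 = 0.026

0.026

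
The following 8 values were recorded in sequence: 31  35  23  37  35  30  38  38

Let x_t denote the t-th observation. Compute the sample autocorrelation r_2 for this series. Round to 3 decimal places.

Mean x̄ = (31 + 35 + 23 + 37 + 35 + 30 + 38 + 38)/8 = 33.3750
Deviations from mean: -2.3750, 1.6250, -10.3750, 3.6250, 1.6250, -3.3750, 4.6250, 4.6250
Σ(x_t−x̄)(x_{t+2}−x̄) = (24.6406) + (5.8906) + (-16.8594) + (-12.2344) + (7.5156) + (-15.6094) = -6.6563
Denominator Σ(x_t−x̄)² = 185.8750
r_2 = -6.6563 / 185.8750 = -0.036

-0.036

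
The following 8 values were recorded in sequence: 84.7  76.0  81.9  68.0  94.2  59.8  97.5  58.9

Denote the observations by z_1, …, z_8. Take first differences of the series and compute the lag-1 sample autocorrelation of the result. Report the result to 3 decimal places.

First differences Δz: -8.7, 5.9, -13.9, 26.2, -34.4, 37.7, -38.6
Mean of differences = -3.6857
Numerator Σ(Δz_t−Δz̄)(Δz_{t+1}−Δz̄) = -4085.2416
Denominator Σ(Δz_t−Δz̄)² = 4989.6686
r_1(Δz) = -4085.2416 / 4989.6686 = -0.819

-0.819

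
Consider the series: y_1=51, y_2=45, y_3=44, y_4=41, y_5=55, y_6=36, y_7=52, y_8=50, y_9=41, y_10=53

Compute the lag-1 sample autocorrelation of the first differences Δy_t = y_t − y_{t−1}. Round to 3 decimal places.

First differences Δy: -6, -1, -3, 14, -19, 16, -2, -9, 12
Mean of differences = 0.2222
Numerator Σ(Δy_t−Δȳ)(Δy_{t+1}−Δȳ) = -724.1605
Denominator Σ(Δy_t−Δȳ)² = 1087.5556
r_1(Δy) = -724.1605 / 1087.5556 = -0.666

-0.666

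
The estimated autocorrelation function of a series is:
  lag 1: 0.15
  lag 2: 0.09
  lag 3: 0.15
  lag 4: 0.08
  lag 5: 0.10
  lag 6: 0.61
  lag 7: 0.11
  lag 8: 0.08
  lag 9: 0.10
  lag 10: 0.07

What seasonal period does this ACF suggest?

The largest autocorrelation is r_6 = 0.61; the remaining lags stay at or below 0.15.
The dominant spike at lag 6 indicates a seasonal period of 6.

6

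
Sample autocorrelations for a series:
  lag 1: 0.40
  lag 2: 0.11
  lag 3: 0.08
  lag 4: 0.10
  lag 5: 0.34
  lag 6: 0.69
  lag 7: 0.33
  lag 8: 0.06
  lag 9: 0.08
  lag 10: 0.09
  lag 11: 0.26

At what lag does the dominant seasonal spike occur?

The largest autocorrelation is r_6 = 0.69; the remaining lags stay at or below 0.40. The elevated value at lag 1 (0.40), dropping to 0.11 at lag 2, reflects decaying short-term dependence rather than seasonality.
The dominant spike at lag 6 indicates a seasonal period of 6.

6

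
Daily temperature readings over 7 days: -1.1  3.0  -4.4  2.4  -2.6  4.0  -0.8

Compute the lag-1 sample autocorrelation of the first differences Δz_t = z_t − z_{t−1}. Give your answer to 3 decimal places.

-0.857

First differences Δz: 4.1, -7.4, 6.8, -5.0, 6.6, -4.8
Mean of differences = 0.0500
Numerator Σ(Δz_t−Δz̄)(Δz_{t+1}−Δz̄) = -179.3925
Denominator Σ(Δz_t−Δz̄)² = 209.3950
r_1(Δz) = -179.3925 / 209.3950 = -0.857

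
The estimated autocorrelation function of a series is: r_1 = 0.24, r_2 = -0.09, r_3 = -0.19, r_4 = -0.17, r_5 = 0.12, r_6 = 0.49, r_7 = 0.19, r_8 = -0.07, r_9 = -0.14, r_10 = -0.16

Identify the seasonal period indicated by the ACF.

6

The largest autocorrelation is r_6 = 0.49; the remaining lags stay at or below 0.24.
The dominant spike at lag 6 indicates a seasonal period of 6.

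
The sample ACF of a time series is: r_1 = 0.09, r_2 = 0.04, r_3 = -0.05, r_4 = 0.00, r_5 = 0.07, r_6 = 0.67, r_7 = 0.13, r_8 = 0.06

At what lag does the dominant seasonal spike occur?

6

The largest autocorrelation is r_6 = 0.67; the remaining lags stay at or below 0.13.
The dominant spike at lag 6 indicates a seasonal period of 6.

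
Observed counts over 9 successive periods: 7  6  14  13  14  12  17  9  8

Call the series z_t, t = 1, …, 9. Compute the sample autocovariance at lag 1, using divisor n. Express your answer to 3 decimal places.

Mean z̄ = (7 + 6 + 14 + 13 + 14 + 12 + 17 + 9 + 8)/9 = 11.1111
Σ_{t=1}^{8}(z_t−z̄)(z_{t+1}−z̄) = 19.0988
γ_1 = 19.0988 / 9 = 2.122

2.122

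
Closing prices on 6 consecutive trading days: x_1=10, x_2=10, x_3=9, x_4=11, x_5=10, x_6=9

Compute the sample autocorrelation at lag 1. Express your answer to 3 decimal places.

Mean x̄ = (10 + 10 + 9 + 11 + 10 + 9)/6 = 9.8333
Deviations from mean: 0.1667, 0.1667, -0.8333, 1.1667, 0.1667, -0.8333
Σ(x_t−x̄)(x_{t+1}−x̄) = (0.0278) + (-0.1389) + (-0.9722) + (0.1944) + (-0.1389) = -1.0278
Denominator Σ(x_t−x̄)² = 2.8333
r_1 = -1.0278 / 2.8333 = -0.363

-0.363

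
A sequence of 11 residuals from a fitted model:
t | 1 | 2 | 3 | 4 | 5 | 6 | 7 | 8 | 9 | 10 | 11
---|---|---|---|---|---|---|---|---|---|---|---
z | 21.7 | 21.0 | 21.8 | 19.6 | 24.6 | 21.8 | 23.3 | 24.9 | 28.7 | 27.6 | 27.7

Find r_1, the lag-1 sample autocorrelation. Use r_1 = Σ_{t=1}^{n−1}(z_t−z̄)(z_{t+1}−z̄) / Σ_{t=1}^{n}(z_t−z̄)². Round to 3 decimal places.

Mean z̄ = (21.7 + 21.0 + 21.8 + 19.6 + 24.6 + 21.8 + 23.3 + 24.9 + 28.7 + 27.6 + 27.7)/11 = 23.8818
Numerator Σ_{t=1}^{10}(z_t−z̄)(z_{t+1}−z̄) = 54.2669
Denominator Σ(z_t−z̄)² = 93.5764
r_1 = 54.2669 / 93.5764 = 0.580

0.580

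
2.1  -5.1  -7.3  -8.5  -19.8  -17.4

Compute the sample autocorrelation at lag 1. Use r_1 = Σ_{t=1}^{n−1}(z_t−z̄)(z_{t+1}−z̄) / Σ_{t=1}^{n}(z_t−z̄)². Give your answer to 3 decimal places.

Mean z̄ = (2.1 − 5.1 − 7.3 − 8.5 − 19.8 − 17.4)/6 = -9.3333
Deviations from mean: 11.4333, 4.2333, 2.0333, 0.8333, -10.4667, -8.0667
Numerator Σ_{t=1}^{5}(z_t−z̄)(z_{t+1}−z̄) = 134.4122
Denominator Σ(z_t−z̄)² = 328.0933
r_1 = 134.4122 / 328.0933 = 0.410

0.410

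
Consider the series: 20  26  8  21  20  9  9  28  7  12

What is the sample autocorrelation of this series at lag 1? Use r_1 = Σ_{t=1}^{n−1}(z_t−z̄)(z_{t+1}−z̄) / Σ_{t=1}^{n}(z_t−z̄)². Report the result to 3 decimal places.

Mean z̄ = (20 + 26 + 8 + 21 + 20 + 9 + 9 + 28 + 7 + 12)/10 = 16.0000
Numerator Σ_{t=1}^{9}(z_t−z̄)(z_{t+1}−z̄) = -195.0000
Denominator Σ(z_t−z̄)² = 560.0000
r_1 = -195.0000 / 560.0000 = -0.348

-0.348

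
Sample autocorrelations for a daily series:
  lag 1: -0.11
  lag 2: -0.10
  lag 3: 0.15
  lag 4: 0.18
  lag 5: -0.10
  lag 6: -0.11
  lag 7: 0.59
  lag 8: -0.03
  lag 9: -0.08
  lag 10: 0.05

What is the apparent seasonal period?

The largest autocorrelation is r_7 = 0.59; the remaining lags stay at or below 0.18.
The dominant spike at lag 7 indicates a seasonal period of 7.

7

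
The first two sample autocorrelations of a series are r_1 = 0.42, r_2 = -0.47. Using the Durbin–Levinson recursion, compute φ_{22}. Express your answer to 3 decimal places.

-0.785

φ_{22} = (r_2 − r_1²) / (1 − r_1²)
r_1² = (0.42)² = 0.1764
Numerator = -0.47 − 0.1764 = -0.6464; denominator = 1 − 0.1764 = 0.8236
φ_{22} = -0.6464 / 0.8236 = -0.785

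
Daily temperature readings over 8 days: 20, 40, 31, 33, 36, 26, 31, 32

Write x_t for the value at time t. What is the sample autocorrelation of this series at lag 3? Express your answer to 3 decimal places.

0.105

Mean x̄ = (20 + 40 + 31 + 33 + 36 + 26 + 31 + 32)/8 = 31.1250
Deviations from mean: -11.1250, 8.8750, -0.1250, 1.8750, 4.8750, -5.1250, -0.1250, 0.8750
Σ(x_t−x̄)(x_{t+3}−x̄) = (-20.8594) + (43.2656) + (0.6406) + (-0.2344) + (4.2656) = 27.0781
Denominator Σ(x_t−x̄)² = 256.8750
r_3 = 27.0781 / 256.8750 = 0.105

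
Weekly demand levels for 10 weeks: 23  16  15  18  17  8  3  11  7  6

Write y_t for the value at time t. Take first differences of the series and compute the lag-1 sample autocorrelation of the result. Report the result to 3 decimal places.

-0.156

First differences Δy: -7, -1, 3, -1, -9, -5, 8, -4, -1
Mean of differences = -1.8889
Numerator Σ(Δy_t−Δȳ)(Δy_{t+1}−Δȳ) = -33.5679
Denominator Σ(Δy_t−Δȳ)² = 214.8889
r_1(Δy) = -33.5679 / 214.8889 = -0.156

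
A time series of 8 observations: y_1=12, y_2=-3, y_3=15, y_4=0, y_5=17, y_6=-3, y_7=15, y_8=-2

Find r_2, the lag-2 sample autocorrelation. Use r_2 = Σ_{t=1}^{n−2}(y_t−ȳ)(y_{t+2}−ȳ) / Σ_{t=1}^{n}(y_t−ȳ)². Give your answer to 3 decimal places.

Mean ȳ = (12 − 3 + 15 + 0 + 17 − 3 + 15 − 2)/8 = 6.3750
Σ(y_t−ȳ)(y_{t+2}−ȳ) = (48.5156) + (59.7656) + (91.6406) + (59.7656) + (91.6406) + (78.5156) = 429.8438
Denominator Σ(y_t−ȳ)² = 579.8750
r_2 = 429.8438 / 579.8750 = 0.741

0.741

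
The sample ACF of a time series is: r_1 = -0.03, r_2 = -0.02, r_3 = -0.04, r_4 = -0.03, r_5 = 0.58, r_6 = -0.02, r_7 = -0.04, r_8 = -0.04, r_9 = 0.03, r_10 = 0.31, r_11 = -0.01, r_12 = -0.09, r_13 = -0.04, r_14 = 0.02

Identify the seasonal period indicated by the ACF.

The largest autocorrelation is r_5 = 0.58, with a weaker echo at lag 10 (0.31); the remaining lags stay at or below 0.03.
The dominant spike at lag 5 indicates a seasonal period of 5.

5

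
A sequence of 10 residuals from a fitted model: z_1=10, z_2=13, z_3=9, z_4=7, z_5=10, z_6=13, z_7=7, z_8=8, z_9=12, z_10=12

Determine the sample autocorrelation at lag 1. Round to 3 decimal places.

-0.060

Mean z̄ = (10 + 13 + 9 + 7 + 10 + 13 + 7 + 8 + 12 + 12)/10 = 10.1000
Numerator Σ_{t=1}^{9}(z_t−z̄)(z_{t+1}−z̄) = -2.9100
Denominator Σ(z_t−z̄)² = 48.9000
r_1 = -2.9100 / 48.9000 = -0.060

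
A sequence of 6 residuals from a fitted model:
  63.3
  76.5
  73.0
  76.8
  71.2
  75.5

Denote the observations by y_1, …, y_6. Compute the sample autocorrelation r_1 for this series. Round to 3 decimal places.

Mean ȳ = (63.3 + 76.5 + 73.0 + 76.8 + 71.2 + 75.5)/6 = 72.7167
Deviations from mean: -9.4167, 3.7833, 0.2833, 4.0833, -1.5167, 2.7833
Σ(y_t−ȳ)(y_{t+1}−ȳ) = (-35.6264) + (1.0719) + (1.1569) + (-6.1931) + (-4.2214) = -43.8119
Denominator Σ(y_t−ȳ)² = 129.7883
r_1 = -43.8119 / 129.7883 = -0.338

-0.338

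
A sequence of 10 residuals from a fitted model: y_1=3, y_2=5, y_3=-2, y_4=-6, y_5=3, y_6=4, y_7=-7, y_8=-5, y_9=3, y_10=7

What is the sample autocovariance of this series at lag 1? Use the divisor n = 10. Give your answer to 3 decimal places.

Mean ȳ = (3 + 5 − 2 − 6 + 3 + 4 − 7 − 5 + 3 + 7)/10 = 0.5000
Σ_{t=1}^{9}(y_t−ȳ)(y_{t+1}−ȳ) = 26.2500
γ_1 = 26.2500 / 10 = 2.625

2.625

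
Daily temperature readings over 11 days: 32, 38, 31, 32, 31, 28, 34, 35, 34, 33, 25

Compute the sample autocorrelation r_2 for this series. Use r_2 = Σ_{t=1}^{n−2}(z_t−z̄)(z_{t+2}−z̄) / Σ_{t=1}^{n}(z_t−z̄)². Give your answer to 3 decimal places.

-0.166

Mean z̄ = (32 + 38 + 31 + 32 + 31 + 28 + 34 + 35 + 34 + 33 + 25)/11 = 32.0909
Numerator Σ_{t=1}^{9}(z_t−z̄)(z_{t+2}−z̄) = -20.1074
Denominator Σ(z_t−z̄)² = 120.9091
r_2 = -20.1074 / 120.9091 = -0.166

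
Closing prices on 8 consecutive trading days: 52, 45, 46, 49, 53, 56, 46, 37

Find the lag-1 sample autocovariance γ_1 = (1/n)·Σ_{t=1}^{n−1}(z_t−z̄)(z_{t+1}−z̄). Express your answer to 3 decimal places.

5.375

Mean z̄ = (52 + 45 + 46 + 49 + 53 + 56 + 46 + 37)/8 = 48.0000
Σ_{t=1}^{7}(z_t−z̄)(z_{t+1}−z̄) = 43.0000
γ_1 = 43.0000 / 8 = 5.375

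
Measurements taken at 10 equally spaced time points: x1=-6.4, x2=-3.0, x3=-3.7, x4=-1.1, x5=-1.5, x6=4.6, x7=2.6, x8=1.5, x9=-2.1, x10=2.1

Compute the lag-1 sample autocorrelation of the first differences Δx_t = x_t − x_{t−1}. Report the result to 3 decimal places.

First differences Δx: 3.4, -0.7, 2.6, -0.4, 6.1, -2.0, -1.1, -3.6, 4.2
Mean of differences = 0.9444
Numerator Σ(Δx_t−Δx̄)(Δx_{t+1}−Δx̄) = -30.5820
Denominator Σ(Δx_t−Δx̄)² = 83.9622
r_1(Δx) = -30.5820 / 83.9622 = -0.364

-0.364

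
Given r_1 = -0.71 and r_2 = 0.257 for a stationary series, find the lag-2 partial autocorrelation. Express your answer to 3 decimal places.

φ_{22} = (r_2 − r_1²) / (1 − r_1²)
r_1² = (-0.71)² = 0.5041
Numerator = 0.257 − 0.5041 = -0.2471; denominator = 1 − 0.5041 = 0.4959
φ_{22} = -0.2471 / 0.4959 = -0.498

-0.498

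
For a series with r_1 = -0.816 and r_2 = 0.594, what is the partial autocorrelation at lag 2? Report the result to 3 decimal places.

-0.215

φ_{22} = (r_2 − r_1²) / (1 − r_1²)
r_1² = (-0.816)² = 0.665856
Numerator = 0.594 − 0.6659 = -0.0719; denominator = 1 − 0.6659 = 0.3341
φ_{22} = -0.0719 / 0.3341 = -0.215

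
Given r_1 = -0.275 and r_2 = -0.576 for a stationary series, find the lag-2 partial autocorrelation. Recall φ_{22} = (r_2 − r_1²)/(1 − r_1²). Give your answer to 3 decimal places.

φ_{22} = (r_2 − r_1²) / (1 − r_1²)
r_1² = (-0.275)² = 0.075625
Numerator = -0.576 − 0.0756 = -0.6516; denominator = 1 − 0.0756 = 0.9244
φ_{22} = -0.6516 / 0.9244 = -0.705

-0.705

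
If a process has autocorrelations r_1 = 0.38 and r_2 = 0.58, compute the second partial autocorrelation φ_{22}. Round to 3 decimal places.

0.509

φ_{22} = (r_2 − r_1²) / (1 − r_1²)
r_1² = (0.38)² = 0.1444
Numerator = 0.58 − 0.1444 = 0.4356; denominator = 1 − 0.1444 = 0.8556
φ_{22} = 0.4356 / 0.8556 = 0.509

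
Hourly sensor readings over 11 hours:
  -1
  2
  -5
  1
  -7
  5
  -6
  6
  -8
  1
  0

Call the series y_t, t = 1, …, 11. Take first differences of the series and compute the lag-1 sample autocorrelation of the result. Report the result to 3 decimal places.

First differences Δy: 3, -7, 6, -8, 12, -11, 12, -14, 9, -1
Mean of differences = 0.1000
Numerator Σ(Δy_t−Δȳ)(Δy_{t+1}−Δȳ) = -773.9100
Denominator Σ(Δy_t−Δȳ)² = 844.9000
r_1(Δy) = -773.9100 / 844.9000 = -0.916

-0.916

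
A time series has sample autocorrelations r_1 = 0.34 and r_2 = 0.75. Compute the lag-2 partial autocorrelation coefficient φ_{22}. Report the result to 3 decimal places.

φ_{22} = (r_2 − r_1²) / (1 − r_1²)
r_1² = (0.34)² = 0.1156
Numerator = 0.75 − 0.1156 = 0.6344; denominator = 1 − 0.1156 = 0.8844
φ_{22} = 0.6344 / 0.8844 = 0.717

0.717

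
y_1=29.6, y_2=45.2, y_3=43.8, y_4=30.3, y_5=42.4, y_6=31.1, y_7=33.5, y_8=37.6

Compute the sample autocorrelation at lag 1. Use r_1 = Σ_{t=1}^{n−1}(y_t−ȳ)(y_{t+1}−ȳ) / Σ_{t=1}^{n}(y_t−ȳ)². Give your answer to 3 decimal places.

-0.342

Mean ȳ = (29.6 + 45.2 + 43.8 + 30.3 + 42.4 + 31.1 + 33.5 + 37.6)/8 = 36.6875
Deviations from mean: -7.0875, 8.5125, 7.1125, -6.3875, 5.7125, -5.5875, -3.1875, 0.9125
Σ(y_t−ȳ)(y_{t+1}−ȳ) = (-60.3323) + (60.5452) + (-45.4311) + (-36.4886) + (-31.9186) + (17.8102) + (-2.9086) = -98.7239
Denominator Σ(y_t−ȳ)² = 288.9288
r_1 = -98.7239 / 288.9288 = -0.342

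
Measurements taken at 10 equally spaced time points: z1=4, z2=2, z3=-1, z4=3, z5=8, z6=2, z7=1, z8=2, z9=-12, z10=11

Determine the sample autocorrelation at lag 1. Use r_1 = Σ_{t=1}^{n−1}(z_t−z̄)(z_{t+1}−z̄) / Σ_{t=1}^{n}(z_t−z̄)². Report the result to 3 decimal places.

-0.375

Mean z̄ = (4 + 2 − 1 + 3 + 8 + 2 + 1 + 2 − 12 + 11)/10 = 2.0000
Numerator Σ_{t=1}^{9}(z_t−z̄)(z_{t+1}−z̄) = -123.0000
Denominator Σ(z_t−z̄)² = 328.0000
r_1 = -123.0000 / 328.0000 = -0.375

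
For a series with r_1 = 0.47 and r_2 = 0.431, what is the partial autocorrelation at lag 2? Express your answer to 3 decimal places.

φ_{22} = (r_2 − r_1²) / (1 − r_1²)
r_1² = (0.47)² = 0.2209
Numerator = 0.431 − 0.2209 = 0.2101; denominator = 1 − 0.2209 = 0.7791
φ_{22} = 0.2101 / 0.7791 = 0.270

0.270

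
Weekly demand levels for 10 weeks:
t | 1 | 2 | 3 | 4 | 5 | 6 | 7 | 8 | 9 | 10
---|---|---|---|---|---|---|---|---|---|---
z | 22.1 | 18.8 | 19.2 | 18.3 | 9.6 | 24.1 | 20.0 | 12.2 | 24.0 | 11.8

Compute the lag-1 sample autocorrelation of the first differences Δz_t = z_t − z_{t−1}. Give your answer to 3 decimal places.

First differences Δz: -3.3, 0.4, -0.9, -8.7, 14.5, -4.1, -7.8, 11.8, -12.2
Mean of differences = -1.1444
Numerator Σ(Δz_t−Δz̄)(Δz_{t+1}−Δz̄) = -378.8286
Denominator Σ(Δz_t−Δz̄)² = 651.7422
r_1(Δz) = -378.8286 / 651.7422 = -0.581

-0.581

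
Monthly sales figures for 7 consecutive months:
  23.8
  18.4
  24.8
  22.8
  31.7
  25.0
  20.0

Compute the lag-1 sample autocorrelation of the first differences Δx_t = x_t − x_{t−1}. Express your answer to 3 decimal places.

First differences Δx: -5.4, 6.4, -2.0, 8.9, -6.7, -5.0
Mean of differences = -0.6333
Numerator Σ(Δx_t−Δx̄)(Δx_{t+1}−Δx̄) = -87.5111
Denominator Σ(Δx_t−Δx̄)² = 220.8133
r_1(Δx) = -87.5111 / 220.8133 = -0.396

-0.396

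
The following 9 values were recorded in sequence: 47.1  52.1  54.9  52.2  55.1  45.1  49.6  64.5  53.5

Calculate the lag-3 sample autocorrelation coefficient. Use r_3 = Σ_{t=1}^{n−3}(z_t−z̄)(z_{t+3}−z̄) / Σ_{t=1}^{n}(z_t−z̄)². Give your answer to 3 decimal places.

0.033

Mean z̄ = (47.1 + 52.1 + 54.9 + 52.2 + 55.1 + 45.1 + 49.6 + 64.5 + 53.5)/9 = 52.6778
Numerator Σ_{t=1}^{6}(z_t−z̄)(z_{t+3}−z̄) = 8.3019
Denominator Σ(z_t−z̄)² = 249.8156
r_3 = 8.3019 / 249.8156 = 0.033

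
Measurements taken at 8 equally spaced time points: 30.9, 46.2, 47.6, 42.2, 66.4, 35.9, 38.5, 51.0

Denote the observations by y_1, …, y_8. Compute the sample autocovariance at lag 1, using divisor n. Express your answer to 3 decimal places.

-31.814

Mean ȳ = (30.9 + 46.2 + 47.6 + 42.2 + 66.4 + 35.9 + 38.5 + 51.0)/8 = 44.8375
Deviations: -13.9375, 1.3625, 2.7625, -2.6375, 21.5625, -8.9375, -6.3375, 6.1625
Σ_{t=1}^{7}(y_t−ȳ)(y_{t+1}−ȳ) = -254.5114
γ_1 = -254.5114 / 8 = -31.814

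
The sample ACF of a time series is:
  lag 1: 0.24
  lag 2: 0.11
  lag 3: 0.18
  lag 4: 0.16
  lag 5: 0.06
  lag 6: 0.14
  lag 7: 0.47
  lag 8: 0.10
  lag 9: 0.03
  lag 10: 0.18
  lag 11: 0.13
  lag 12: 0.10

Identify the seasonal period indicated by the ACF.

The largest autocorrelation is r_7 = 0.47; the remaining lags stay at or below 0.24. The elevated value at lag 1 (0.24), dropping to 0.11 at lag 2, reflects decaying short-term dependence rather than seasonality.
The dominant spike at lag 7 indicates a seasonal period of 7.

7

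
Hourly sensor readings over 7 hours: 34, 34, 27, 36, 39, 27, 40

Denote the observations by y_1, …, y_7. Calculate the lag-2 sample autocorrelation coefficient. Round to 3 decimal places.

-0.117

Mean ȳ = (34 + 34 + 27 + 36 + 39 + 27 + 40)/7 = 33.8571
Deviations from mean: 0.1429, 0.1429, -6.8571, 2.1429, 5.1429, -6.8571, 6.1429
Σ(y_t−ȳ)(y_{t+2}−ȳ) = (-0.9796) + (0.3061) + (-35.2653) + (-14.6939) + (31.5918) = -19.0408
Denominator Σ(y_t−ȳ)² = 162.8571
r_2 = -19.0408 / 162.8571 = -0.117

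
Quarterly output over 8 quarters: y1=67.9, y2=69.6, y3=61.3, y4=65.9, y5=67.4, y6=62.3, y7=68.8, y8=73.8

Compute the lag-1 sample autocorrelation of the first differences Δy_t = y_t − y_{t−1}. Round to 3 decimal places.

-0.293

First differences Δy: 1.7, -8.3, 4.6, 1.5, -5.1, 6.5, 5.0
Mean of differences = 0.8429
Numerator Σ(Δy_t−Δȳ)(Δy_{t+1}−Δȳ) = -53.7261
Denominator Σ(Δy_t−Δȳ)² = 183.4771
r_1(Δy) = -53.7261 / 183.4771 = -0.293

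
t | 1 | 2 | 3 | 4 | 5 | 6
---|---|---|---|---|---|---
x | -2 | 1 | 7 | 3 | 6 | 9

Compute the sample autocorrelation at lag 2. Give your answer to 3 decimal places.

-0.167

Mean x̄ = (-2 + 1 + 7 + 3 + 6 + 9)/6 = 4.0000
Σ(x_t−x̄)(x_{t+2}−x̄) = (-18.0000) + (3.0000) + (6.0000) + (-5.0000) = -14.0000
Denominator Σ(x_t−x̄)² = 84.0000
r_2 = -14.0000 / 84.0000 = -0.167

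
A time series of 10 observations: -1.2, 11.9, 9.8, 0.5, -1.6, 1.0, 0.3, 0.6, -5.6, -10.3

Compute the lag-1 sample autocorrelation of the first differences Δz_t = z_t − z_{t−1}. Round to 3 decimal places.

First differences Δz: 13.1, -2.1, -9.3, -2.1, 2.6, -0.7, 0.3, -6.2, -4.7
Mean of differences = -1.0111
Numerator Σ(Δz_t−Δz̄)(Δz_{t+1}−Δz̄) = 12.6232
Denominator Σ(Δz_t−Δz̄)² = 325.5889
r_1(Δz) = 12.6232 / 325.5889 = 0.039

0.039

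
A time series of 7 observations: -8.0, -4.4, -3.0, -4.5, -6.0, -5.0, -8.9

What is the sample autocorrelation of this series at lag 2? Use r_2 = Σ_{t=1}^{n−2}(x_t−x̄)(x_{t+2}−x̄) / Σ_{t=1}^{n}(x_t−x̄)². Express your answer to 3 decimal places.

-0.140

Mean x̄ = (-8.0 − 4.4 − 3.0 − 4.5 − 6.0 − 5.0 − 8.9)/7 = -5.6857
Deviations from mean: -2.3143, 1.2857, 2.6857, 1.1857, -0.3143, 0.6857, -3.2143
Σ(x_t−x̄)(x_{t+2}−x̄) = (-6.2155) + (1.5245) + (-0.8441) + (0.8131) + (1.0102) = -3.7118
Denominator Σ(x_t−x̄)² = 26.5286
r_2 = -3.7118 / 26.5286 = -0.140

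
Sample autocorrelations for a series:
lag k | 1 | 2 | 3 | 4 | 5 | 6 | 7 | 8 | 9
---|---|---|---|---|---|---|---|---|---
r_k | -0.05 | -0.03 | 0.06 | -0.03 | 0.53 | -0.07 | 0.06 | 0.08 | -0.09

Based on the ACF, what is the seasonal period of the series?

The largest autocorrelation is r_5 = 0.53; the remaining lags stay at or below 0.08.
The dominant spike at lag 5 indicates a seasonal period of 5.

5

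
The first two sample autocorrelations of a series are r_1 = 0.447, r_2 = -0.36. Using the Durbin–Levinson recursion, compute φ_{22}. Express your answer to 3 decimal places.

φ_{22} = (r_2 − r_1²) / (1 − r_1²)
r_1² = (0.447)² = 0.199809
Numerator = -0.36 − 0.1998 = -0.5598; denominator = 1 − 0.1998 = 0.8002
φ_{22} = -0.5598 / 0.8002 = -0.700

-0.700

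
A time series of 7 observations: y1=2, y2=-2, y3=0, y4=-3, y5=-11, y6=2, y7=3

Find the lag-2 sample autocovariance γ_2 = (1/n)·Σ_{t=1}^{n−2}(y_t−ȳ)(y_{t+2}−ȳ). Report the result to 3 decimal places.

-7.758

Mean ȳ = (2 − 2 + 0 − 3 − 11 + 2 + 3)/7 = -1.2857
Σ_{t=1}^{5}(y_t−ȳ)(y_{t+2}−ȳ) = -54.3061
γ_2 = -54.3061 / 7 = -7.758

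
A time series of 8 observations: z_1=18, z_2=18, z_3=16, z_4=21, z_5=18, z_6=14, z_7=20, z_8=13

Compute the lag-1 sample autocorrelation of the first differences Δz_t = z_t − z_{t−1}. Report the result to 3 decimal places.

First differences Δz: 0, -2, 5, -3, -4, 6, -7
Mean of differences = -0.7143
Numerator Σ(Δz_t−Δz̄)(Δz_{t+1}−Δz̄) = -78.0816
Denominator Σ(Δz_t−Δz̄)² = 135.4286
r_1(Δz) = -78.0816 / 135.4286 = -0.577

-0.577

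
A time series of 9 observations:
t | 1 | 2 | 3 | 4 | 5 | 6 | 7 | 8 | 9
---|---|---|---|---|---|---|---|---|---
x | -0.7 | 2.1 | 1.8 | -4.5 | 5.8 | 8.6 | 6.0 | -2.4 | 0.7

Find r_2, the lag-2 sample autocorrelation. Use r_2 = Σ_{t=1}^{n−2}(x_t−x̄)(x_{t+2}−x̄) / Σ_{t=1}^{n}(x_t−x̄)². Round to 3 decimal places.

Mean x̄ = (-0.7 + 2.1 + 1.8 − 4.5 + 5.8 + 8.6 + 6.0 − 2.4 + 0.7)/9 = 1.9333
Numerator Σ_{t=1}^{7}(x_t−x̄)(x_{t+2}−x̄) = -62.3056
Denominator Σ(x_t−x̄)² = 144.6000
r_2 = -62.3056 / 144.6000 = -0.431

-0.431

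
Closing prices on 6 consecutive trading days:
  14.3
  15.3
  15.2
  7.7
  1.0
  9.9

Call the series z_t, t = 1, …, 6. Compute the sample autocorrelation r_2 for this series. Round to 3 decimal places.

-0.245

Mean z̄ = (14.3 + 15.3 + 15.2 + 7.7 + 1.0 + 9.9)/6 = 10.5667
Deviations from mean: 3.7333, 4.7333, 4.6333, -2.8667, -9.5667, -0.6667
Σ(z_t−z̄)(z_{t+2}−z̄) = (17.2978) + (-13.5689) + (-44.3256) + (1.9111) = -38.6856
Denominator Σ(z_t−z̄)² = 157.9933
r_2 = -38.6856 / 157.9933 = -0.245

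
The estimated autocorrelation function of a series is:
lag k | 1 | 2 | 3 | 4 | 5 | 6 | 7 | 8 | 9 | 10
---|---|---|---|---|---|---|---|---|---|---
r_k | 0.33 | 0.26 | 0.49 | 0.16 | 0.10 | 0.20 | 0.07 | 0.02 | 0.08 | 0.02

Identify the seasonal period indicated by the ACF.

The largest autocorrelation is r_3 = 0.49; the remaining lags stay at or below 0.33. The elevated value at lag 1 (0.33), dropping to 0.26 at lag 2, reflects decaying short-term dependence rather than seasonality.
The dominant spike at lag 3 indicates a seasonal period of 3.

3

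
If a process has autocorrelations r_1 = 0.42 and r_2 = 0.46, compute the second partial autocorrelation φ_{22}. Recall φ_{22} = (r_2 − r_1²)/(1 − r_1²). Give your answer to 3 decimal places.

φ_{22} = (r_2 − r_1²) / (1 − r_1²)
r_1² = (0.42)² = 0.1764
Numerator = 0.46 − 0.1764 = 0.2836; denominator = 1 − 0.1764 = 0.8236
φ_{22} = 0.2836 / 0.8236 = 0.344

0.344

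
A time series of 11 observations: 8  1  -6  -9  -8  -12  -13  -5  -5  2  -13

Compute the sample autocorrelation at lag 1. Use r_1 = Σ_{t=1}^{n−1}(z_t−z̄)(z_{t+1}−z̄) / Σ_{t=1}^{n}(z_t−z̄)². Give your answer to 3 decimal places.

Mean z̄ = (8 + 1 − 6 − 9 − 8 − 12 − 13 − 5 − 5 + 2 − 13)/11 = -5.4545
Numerator Σ_{t=1}^{10}(z_t−z̄)(z_{t+1}−z̄) = 104.2479
Denominator Σ(z_t−z̄)² = 454.7273
r_1 = 104.2479 / 454.7273 = 0.229

0.229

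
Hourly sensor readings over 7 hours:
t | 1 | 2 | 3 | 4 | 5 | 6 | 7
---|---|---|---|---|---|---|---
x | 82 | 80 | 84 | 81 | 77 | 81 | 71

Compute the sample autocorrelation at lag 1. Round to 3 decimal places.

Mean x̄ = (82 + 80 + 84 + 81 + 77 + 81 + 71)/7 = 79.4286
Deviations from mean: 2.5714, 0.5714, 4.5714, 1.5714, -2.4286, 1.5714, -8.4286
Numerator Σ_{t=1}^{6}(x_t−x̄)(x_{t+1}−x̄) = -9.6122
Denominator Σ(x_t−x̄)² = 109.7143
r_1 = -9.6122 / 109.7143 = -0.088

-0.088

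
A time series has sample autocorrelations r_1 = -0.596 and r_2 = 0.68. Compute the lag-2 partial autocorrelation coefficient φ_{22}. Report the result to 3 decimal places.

0.504

φ_{22} = (r_2 − r_1²) / (1 − r_1²)
r_1² = (-0.596)² = 0.355216
Numerator = 0.68 − 0.3552 = 0.3248; denominator = 1 − 0.3552 = 0.6448
φ_{22} = 0.3248 / 0.6448 = 0.504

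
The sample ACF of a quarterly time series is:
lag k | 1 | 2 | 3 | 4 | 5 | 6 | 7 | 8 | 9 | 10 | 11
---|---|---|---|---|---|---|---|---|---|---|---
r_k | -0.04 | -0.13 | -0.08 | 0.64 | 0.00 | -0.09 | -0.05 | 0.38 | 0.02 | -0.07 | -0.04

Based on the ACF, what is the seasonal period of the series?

4

The largest autocorrelation is r_4 = 0.64, with a weaker echo at lag 8 (0.38); the remaining lags stay at or below 0.02.
The dominant spike at lag 4 indicates a seasonal period of 4.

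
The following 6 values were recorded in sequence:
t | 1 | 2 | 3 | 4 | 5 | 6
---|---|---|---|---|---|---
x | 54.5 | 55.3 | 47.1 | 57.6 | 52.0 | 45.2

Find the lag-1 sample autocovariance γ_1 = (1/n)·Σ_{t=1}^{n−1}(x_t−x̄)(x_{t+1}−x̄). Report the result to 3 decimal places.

-5.860

Mean x̄ = (54.5 + 55.3 + 47.1 + 57.6 + 52.0 + 45.2)/6 = 51.9500
Deviations: 2.5500, 3.3500, -4.8500, 5.6500, 0.0500, -6.7500
Σ_{t=1}^{5}(x_t−x̄)(x_{t+1}−x̄) = -35.1625
γ_1 = -35.1625 / 6 = -5.860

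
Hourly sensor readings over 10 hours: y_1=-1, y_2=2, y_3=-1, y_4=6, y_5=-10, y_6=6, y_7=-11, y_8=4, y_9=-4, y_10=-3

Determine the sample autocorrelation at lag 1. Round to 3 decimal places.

Mean ȳ = (-1 + 2 − 1 + 6 − 10 + 6 − 11 + 4 − 4 − 3)/10 = -1.2000
Numerator Σ_{t=1}^{9}(y_t−ȳ)(y_{t+1}−ȳ) = -255.0400
Denominator Σ(y_t−ȳ)² = 325.6000
r_1 = -255.0400 / 325.6000 = -0.783

-0.783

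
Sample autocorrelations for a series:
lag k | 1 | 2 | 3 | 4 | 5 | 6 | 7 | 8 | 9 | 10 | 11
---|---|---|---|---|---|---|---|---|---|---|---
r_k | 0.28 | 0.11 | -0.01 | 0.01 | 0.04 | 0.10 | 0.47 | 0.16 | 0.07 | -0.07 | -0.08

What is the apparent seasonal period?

7

The largest autocorrelation is r_7 = 0.47; the remaining lags stay at or below 0.28. The elevated value at lag 1 (0.28), dropping to 0.11 at lag 2, reflects decaying short-term dependence rather than seasonality.
The dominant spike at lag 7 indicates a seasonal period of 7.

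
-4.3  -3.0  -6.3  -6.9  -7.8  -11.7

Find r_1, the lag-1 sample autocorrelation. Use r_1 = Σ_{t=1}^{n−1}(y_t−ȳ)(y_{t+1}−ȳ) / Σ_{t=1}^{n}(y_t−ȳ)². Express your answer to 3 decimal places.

0.347

Mean ȳ = (-4.3 − 3.0 − 6.3 − 6.9 − 7.8 − 11.7)/6 = -6.6667
Deviations from mean: 2.3667, 3.6667, 0.3667, -0.2333, -1.1333, -5.0333
Numerator Σ_{t=1}^{5}(y_t−ȳ)(y_{t+1}−ȳ) = 15.9056
Denominator Σ(y_t−ȳ)² = 45.8533
r_1 = 15.9056 / 45.8533 = 0.347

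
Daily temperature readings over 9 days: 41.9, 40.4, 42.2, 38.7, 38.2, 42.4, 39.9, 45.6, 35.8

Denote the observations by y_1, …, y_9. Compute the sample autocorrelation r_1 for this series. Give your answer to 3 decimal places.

Mean ȳ = (41.9 + 40.4 + 42.2 + 38.7 + 38.2 + 42.4 + 39.9 + 45.6 + 35.8)/9 = 40.5667
Numerator Σ_{t=1}^{8}(y_t−ȳ)(y_{t+1}−ȳ) = -32.0344
Denominator Σ(y_t−ȳ)² = 65.4200
r_1 = -32.0344 / 65.4200 = -0.490

-0.490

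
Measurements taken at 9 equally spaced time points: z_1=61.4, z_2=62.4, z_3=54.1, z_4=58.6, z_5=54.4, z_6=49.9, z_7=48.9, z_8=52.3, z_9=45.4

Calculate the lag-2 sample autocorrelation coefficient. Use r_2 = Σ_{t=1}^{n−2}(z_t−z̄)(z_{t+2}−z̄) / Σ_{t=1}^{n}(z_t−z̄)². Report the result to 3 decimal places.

0.263

Mean z̄ = (61.4 + 62.4 + 54.1 + 58.6 + 54.4 + 49.9 + 48.9 + 52.3 + 45.4)/9 = 54.1556
Σ(z_t−z̄)(z_{t+2}−z̄) = (-0.4025) + (36.6420) + (-0.0136) + (-18.9136) + (-1.2847) + (7.8964) + (46.0153) = 69.9394
Denominator Σ(z_t−z̄)² = 266.1022
r_2 = 69.9394 / 266.1022 = 0.263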